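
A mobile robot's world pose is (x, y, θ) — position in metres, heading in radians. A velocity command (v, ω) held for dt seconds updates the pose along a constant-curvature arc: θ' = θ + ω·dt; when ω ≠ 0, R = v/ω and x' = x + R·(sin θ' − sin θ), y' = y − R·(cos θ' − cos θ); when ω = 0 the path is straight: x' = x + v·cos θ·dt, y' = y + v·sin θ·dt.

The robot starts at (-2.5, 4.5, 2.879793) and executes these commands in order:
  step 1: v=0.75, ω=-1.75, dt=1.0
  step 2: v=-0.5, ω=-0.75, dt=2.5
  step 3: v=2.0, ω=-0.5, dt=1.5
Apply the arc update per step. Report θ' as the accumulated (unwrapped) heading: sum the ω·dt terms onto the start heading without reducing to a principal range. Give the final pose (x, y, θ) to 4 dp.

step 1: θ'=1.1298 (R=-0.4286) → pose (-2.7766, 5.0969, 1.1298)
step 2: θ'=-0.7452 (R=0.6667) → pose (-3.8316, 4.8915, -0.7452)
step 3: θ'=-1.4952 (R=-4.0000) → pose (-2.5555, 2.2538, -1.4952)

(-2.5555, 2.2538, -1.4952)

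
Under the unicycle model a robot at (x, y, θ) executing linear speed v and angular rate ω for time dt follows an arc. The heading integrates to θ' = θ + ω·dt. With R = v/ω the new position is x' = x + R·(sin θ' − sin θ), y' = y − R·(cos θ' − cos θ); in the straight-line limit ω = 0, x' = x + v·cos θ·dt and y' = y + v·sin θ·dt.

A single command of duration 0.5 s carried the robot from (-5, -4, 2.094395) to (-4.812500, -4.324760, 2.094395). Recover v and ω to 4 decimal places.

Δθ = 2.094395 − 2.094395 = 0.000000
ω = Δθ/dt = 0.000000/0.5 = 0.0000
ω = 0 → v = (Δx·cos θ + Δy·sin θ)/dt = -0.7500

v = -0.7500, ω = 0.0000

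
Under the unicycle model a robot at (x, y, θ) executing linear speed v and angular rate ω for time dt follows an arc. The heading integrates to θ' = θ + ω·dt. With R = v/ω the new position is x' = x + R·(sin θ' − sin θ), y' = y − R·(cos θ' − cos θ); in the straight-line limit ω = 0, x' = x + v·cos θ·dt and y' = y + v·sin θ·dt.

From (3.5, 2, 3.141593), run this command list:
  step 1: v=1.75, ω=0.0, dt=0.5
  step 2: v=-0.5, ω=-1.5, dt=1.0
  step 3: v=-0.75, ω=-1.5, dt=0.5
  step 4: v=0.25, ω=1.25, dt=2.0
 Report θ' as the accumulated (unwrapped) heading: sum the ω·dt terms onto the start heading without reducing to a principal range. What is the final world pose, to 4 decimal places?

(2.6427, 1.6602, 3.3916)

step 1: θ'=3.1416 (straight) → pose (2.6250, 2.0000, 3.1416)
step 2: θ'=1.6416 (R=0.3333) → pose (2.9575, 1.6902, 1.6416)
step 3: θ'=0.8916 (R=0.5000) → pose (2.8478, 1.3408, 0.8916)
step 4: θ'=3.3916 (R=0.2000) → pose (2.6427, 1.6602, 3.3916)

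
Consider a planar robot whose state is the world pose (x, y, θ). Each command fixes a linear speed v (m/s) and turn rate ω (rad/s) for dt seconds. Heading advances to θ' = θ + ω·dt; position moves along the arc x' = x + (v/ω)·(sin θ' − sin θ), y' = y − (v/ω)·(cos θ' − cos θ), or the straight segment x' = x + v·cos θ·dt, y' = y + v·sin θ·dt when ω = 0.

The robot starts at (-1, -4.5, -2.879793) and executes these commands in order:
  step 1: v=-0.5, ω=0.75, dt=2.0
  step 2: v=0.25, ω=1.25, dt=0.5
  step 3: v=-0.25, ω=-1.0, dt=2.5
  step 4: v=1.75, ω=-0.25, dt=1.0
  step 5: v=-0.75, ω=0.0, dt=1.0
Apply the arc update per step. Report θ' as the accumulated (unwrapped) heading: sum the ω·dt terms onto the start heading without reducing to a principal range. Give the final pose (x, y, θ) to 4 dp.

step 1: θ'=-1.3798 (R=-0.6667) → pose (-0.5180, -3.7295, -1.3798)
step 2: θ'=-0.7548 (R=0.2000) → pose (-0.4587, -3.8372, -0.7548)
step 3: θ'=-3.2548 (R=0.2500) → pose (-0.2591, -3.4067, -3.2548)
step 4: θ'=-3.5048 (R=-7.0000) → pose (-1.9553, -2.9949, -3.5048)
step 5: θ'=-3.5048 (straight) → pose (-1.2542, -3.2613, -3.5048)

(-1.2542, -3.2613, -3.5048)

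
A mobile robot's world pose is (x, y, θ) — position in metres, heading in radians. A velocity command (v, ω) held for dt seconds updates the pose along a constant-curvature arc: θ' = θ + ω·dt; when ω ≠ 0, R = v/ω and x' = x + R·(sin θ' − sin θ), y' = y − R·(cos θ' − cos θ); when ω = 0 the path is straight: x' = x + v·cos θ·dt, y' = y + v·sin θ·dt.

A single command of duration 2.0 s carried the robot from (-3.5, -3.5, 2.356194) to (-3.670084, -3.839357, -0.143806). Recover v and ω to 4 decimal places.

Δθ = -0.143806 − 2.356194 = -2.500000
ω = Δθ/dt = -2.500000/2.0 = -1.2500
R = −Δy/(cos θ' − cos θ) = 0.2000
v = R·ω = 0.2000·-1.2500 = -0.2500

v = -0.2500, ω = -1.2500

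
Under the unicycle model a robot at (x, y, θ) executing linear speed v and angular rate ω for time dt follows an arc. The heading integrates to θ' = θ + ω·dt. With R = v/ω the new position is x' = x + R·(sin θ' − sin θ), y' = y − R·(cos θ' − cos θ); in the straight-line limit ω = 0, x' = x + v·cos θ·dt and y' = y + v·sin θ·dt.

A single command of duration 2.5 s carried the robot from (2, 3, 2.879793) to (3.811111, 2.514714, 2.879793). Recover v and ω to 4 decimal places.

v = -0.7500, ω = 0.0000

Δθ = 2.879793 − 2.879793 = 0.000000
ω = Δθ/dt = 0.000000/2.5 = 0.0000
ω = 0 → v = (Δx·cos θ + Δy·sin θ)/dt = -0.7500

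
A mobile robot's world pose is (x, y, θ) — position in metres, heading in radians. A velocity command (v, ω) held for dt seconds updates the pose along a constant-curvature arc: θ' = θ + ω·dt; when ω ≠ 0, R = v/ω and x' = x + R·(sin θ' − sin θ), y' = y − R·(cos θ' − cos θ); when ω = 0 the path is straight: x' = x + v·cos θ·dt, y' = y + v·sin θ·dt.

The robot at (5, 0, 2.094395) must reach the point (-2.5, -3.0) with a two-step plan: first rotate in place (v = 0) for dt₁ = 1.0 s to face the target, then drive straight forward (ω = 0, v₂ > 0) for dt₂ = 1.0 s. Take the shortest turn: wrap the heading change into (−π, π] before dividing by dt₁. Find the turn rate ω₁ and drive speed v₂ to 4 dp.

heading to target = atan2(-3−0, -2.5−5) = -2.7611
Δθ = wrap(-2.7611 − 2.0944) = 1.4277; ω₁ = Δθ/dt₁ = 1.4277
distance = √((-2.5−5)² + (-3−0)²) = 8.0777; v₂ = distance/dt₂ = 8.0777

ω₁ = 1.4277, v₂ = 8.0777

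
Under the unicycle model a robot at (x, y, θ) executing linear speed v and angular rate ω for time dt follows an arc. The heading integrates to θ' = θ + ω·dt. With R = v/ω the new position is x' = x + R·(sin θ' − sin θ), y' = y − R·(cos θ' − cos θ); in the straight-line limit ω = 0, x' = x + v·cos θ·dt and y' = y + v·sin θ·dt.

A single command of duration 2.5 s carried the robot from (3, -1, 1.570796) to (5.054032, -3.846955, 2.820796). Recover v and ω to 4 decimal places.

v = -1.5000, ω = 0.5000

Δθ = 2.820796 − 1.570796 = 1.250000
ω = Δθ/dt = 1.250000/2.5 = 0.5000
R = −Δy/(cos θ' − cos θ) = -3.0000
v = R·ω = -3.0000·0.5000 = -1.5000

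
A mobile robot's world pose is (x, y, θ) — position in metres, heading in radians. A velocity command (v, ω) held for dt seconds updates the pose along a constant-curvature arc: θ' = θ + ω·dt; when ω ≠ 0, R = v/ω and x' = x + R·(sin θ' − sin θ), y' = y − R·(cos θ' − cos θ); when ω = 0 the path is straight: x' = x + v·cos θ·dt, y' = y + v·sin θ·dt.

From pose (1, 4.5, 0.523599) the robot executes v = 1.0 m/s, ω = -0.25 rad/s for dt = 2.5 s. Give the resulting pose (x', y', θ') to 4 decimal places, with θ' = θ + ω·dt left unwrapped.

θ' = 0.5236 + -0.25·2.5 = -0.1014
R = v/ω = 1.0/-0.25 = -4.0000
x' = 1 + -4.0000·(sin -0.1014 − sin 0.5236) = 3.4049
y' = 4.5 − -4.0000·(cos -0.1014 − cos 0.5236) = 5.0154

(3.4049, 5.0154, -0.1014)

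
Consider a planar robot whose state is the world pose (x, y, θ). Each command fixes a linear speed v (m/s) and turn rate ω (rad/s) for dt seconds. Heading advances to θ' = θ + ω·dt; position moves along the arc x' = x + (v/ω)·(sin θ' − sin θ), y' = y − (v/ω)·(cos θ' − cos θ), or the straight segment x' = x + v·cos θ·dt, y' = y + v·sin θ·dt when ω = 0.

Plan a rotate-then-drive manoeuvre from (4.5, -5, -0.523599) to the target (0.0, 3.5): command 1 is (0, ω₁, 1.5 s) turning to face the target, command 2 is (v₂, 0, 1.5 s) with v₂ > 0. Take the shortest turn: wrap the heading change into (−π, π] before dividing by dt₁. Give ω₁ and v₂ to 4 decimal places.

ω₁ = 1.7209, v₂ = 6.4118

heading to target = atan2(3.5−-5, 0−4.5) = 2.0577
Δθ = wrap(2.0577 − -0.5236) = 2.5813; ω₁ = Δθ/dt₁ = 1.7209
distance = √((0−4.5)² + (3.5−-5)²) = 9.6177; v₂ = distance/dt₂ = 6.4118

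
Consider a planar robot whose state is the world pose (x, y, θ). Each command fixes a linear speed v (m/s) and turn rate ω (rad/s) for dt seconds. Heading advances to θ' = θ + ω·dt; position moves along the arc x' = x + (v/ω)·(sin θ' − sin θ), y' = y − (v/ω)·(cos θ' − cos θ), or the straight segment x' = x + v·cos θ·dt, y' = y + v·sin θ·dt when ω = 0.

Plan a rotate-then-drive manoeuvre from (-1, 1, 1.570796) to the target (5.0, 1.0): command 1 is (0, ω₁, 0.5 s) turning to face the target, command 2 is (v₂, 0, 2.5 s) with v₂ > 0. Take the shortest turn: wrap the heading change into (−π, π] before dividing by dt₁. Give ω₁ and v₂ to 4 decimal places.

heading to target = atan2(1−1, 5−-1) = 0.0000
Δθ = wrap(0.0000 − 1.5708) = -1.5708; ω₁ = Δθ/dt₁ = -3.1416
distance = √((5−-1)² + (1−1)²) = 6.0000; v₂ = distance/dt₂ = 2.4000

ω₁ = -3.1416, v₂ = 2.4000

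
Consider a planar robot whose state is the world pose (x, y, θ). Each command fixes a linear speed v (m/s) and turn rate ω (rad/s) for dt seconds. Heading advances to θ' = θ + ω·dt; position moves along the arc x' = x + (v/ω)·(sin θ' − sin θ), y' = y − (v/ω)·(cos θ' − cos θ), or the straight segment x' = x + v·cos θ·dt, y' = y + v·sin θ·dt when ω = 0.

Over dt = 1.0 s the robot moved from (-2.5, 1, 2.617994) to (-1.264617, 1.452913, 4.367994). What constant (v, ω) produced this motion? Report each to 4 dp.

Δθ = 4.367994 − 2.617994 = 1.750000
ω = Δθ/dt = 1.750000/1.0 = 1.7500
R = Δx/(sin θ' − sin θ) = -0.8571
v = R·ω = -0.8571·1.7500 = -1.5000

v = -1.5000, ω = 1.7500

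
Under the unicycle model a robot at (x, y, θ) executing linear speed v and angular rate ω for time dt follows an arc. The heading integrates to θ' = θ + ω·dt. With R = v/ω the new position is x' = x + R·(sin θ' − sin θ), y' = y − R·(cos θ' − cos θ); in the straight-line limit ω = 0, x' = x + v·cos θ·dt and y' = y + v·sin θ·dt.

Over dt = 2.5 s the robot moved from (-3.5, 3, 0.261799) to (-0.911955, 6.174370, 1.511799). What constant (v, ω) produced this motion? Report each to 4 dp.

Δθ = 1.511799 − 0.261799 = 1.250000
ω = Δθ/dt = 1.250000/2.5 = 0.5000
R = −Δy/(cos θ' − cos θ) = 3.5000
v = R·ω = 3.5000·0.5000 = 1.7500

v = 1.7500, ω = 0.5000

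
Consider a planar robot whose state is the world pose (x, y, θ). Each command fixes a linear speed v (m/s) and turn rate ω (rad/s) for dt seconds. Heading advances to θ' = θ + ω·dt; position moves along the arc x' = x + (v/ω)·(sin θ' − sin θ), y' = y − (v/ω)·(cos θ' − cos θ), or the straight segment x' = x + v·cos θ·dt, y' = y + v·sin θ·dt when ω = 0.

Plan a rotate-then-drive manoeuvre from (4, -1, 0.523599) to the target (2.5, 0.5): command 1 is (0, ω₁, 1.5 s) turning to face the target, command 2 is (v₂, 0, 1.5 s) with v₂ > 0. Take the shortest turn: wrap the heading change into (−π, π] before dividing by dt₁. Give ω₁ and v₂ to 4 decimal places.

heading to target = atan2(0.5−-1, 2.5−4) = 2.3562
Δθ = wrap(2.3562 − 0.5236) = 1.8326; ω₁ = Δθ/dt₁ = 1.2217
distance = √((2.5−4)² + (0.5−-1)²) = 2.1213; v₂ = distance/dt₂ = 1.4142

ω₁ = 1.2217, v₂ = 1.4142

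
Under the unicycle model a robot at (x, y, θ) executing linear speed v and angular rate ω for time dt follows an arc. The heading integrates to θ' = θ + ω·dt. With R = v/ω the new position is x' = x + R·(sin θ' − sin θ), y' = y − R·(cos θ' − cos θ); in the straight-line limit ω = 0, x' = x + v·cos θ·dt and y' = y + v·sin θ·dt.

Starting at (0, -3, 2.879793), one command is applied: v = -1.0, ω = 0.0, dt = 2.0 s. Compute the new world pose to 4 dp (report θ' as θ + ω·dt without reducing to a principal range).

(1.9319, -3.5176, 2.8798)

θ' = 2.8798 + 0.0·2.0 = 2.8798
ω = 0 → straight: x' = 0 + -1.0·cos(2.8798)·2.0 = 1.9319
y' = -3 + -1.0·sin(2.8798)·2.0 = -3.5176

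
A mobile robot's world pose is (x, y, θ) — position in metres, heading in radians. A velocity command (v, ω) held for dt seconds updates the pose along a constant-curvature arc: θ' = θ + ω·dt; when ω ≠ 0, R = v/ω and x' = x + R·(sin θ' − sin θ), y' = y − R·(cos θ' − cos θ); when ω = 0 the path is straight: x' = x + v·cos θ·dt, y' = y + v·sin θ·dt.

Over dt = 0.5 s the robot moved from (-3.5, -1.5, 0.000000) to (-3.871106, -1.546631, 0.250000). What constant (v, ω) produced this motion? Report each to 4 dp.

Δθ = 0.250000 − 0.000000 = 0.250000
ω = Δθ/dt = 0.250000/0.5 = 0.5000
R = Δx/(sin θ' − sin θ) = -1.5000
v = R·ω = -1.5000·0.5000 = -0.7500

v = -0.7500, ω = 0.5000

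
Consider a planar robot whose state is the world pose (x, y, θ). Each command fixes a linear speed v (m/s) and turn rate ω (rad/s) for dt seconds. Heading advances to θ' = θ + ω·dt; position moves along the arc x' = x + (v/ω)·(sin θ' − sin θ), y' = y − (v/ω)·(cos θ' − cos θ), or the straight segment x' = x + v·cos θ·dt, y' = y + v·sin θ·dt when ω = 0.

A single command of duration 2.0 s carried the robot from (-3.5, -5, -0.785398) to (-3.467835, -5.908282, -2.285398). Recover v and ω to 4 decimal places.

Δθ = -2.285398 − -0.785398 = -1.500000
ω = Δθ/dt = -1.500000/2.0 = -0.7500
R = −Δy/(cos θ' − cos θ) = -0.6667
v = R·ω = -0.6667·-0.7500 = 0.5000

v = 0.5000, ω = -0.7500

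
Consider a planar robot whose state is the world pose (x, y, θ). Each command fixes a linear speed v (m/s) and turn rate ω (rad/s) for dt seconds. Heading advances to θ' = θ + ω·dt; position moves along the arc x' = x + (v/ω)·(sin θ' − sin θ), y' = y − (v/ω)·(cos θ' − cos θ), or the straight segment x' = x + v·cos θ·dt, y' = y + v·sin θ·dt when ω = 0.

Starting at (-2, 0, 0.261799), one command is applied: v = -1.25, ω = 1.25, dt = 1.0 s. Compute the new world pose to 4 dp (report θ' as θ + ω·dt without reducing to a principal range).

θ' = 0.2618 + 1.25·1.0 = 1.5118
R = v/ω = -1.25/1.25 = -1.0000
x' = -2 + -1.0000·(sin 1.5118 − sin 0.2618) = -2.7394
y' = 0 − -1.0000·(cos 1.5118 − cos 0.2618) = -0.9070

(-2.7394, -0.9070, 1.5118)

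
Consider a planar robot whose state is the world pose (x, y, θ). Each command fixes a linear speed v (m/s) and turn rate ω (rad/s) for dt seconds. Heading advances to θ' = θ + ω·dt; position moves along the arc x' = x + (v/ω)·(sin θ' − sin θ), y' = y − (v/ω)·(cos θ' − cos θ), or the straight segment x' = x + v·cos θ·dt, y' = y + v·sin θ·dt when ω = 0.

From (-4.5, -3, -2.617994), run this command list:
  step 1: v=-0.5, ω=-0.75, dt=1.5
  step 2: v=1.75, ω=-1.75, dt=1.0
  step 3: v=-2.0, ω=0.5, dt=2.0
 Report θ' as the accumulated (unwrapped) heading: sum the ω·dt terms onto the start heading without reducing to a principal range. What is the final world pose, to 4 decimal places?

step 1: θ'=-3.7430 (R=0.6667) → pose (-3.7895, -3.0277, -3.7430)
step 2: θ'=-5.4930 (R=-1.0000) → pose (-3.9342, -1.4994, -5.4930)
step 3: θ'=-4.4930 (R=-4.0000) → pose (-4.9963, -5.1848, -4.4930)

(-4.9963, -5.1848, -4.4930)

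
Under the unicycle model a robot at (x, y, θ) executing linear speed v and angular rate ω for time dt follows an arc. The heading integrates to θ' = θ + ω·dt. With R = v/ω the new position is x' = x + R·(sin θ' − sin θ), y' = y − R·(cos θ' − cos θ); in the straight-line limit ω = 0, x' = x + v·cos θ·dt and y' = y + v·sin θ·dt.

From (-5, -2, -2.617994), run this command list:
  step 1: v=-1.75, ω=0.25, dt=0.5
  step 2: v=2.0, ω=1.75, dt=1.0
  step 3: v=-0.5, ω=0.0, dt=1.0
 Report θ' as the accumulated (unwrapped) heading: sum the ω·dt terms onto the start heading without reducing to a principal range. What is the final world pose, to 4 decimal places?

(-4.7225, -2.9305, -0.7430)

step 1: θ'=-2.4930 (R=-7.0000) → pose (-4.2715, -1.5163, -2.4930)
step 2: θ'=-0.7430 (R=1.1429) → pose (-4.3543, -3.2688, -0.7430)
step 3: θ'=-0.7430 (straight) → pose (-4.7225, -2.9305, -0.7430)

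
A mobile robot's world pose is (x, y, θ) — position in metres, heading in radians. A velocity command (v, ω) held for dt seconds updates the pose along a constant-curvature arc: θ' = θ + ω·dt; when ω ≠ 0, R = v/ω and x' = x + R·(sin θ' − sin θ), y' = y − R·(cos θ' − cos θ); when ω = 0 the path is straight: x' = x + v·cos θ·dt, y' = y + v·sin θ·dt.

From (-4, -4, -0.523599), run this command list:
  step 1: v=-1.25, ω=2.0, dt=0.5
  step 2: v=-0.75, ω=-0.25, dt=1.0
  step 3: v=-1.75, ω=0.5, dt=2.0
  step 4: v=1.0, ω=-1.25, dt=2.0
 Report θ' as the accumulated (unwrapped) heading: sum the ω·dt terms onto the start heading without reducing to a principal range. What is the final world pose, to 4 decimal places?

step 1: θ'=0.4764 (R=-0.6250) → pose (-4.5991, -3.9859, 0.4764)
step 2: θ'=0.2264 (R=3.0000) → pose (-5.3015, -4.2433, 0.2264)
step 3: θ'=1.2264 (R=-3.5000) → pose (-7.8103, -6.4723, 1.2264)
step 4: θ'=-1.2736 (R=-0.8000) → pose (-6.2923, -6.5082, -1.2736)

(-6.2923, -6.5082, -1.2736)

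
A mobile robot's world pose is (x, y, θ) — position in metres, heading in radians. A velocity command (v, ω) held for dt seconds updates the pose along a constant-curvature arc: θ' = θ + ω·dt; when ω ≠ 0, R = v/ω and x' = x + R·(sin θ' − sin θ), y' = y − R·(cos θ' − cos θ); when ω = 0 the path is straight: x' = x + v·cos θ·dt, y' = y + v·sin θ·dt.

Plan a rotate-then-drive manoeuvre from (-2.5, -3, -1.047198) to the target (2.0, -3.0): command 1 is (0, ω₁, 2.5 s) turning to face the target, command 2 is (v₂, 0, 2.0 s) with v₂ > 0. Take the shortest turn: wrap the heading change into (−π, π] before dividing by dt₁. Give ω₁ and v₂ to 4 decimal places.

ω₁ = 0.4189, v₂ = 2.2500

heading to target = atan2(-3−-3, 2−-2.5) = 0.0000
Δθ = wrap(0.0000 − -1.0472) = 1.0472; ω₁ = Δθ/dt₁ = 0.4189
distance = √((2−-2.5)² + (-3−-3)²) = 4.5000; v₂ = distance/dt₂ = 2.2500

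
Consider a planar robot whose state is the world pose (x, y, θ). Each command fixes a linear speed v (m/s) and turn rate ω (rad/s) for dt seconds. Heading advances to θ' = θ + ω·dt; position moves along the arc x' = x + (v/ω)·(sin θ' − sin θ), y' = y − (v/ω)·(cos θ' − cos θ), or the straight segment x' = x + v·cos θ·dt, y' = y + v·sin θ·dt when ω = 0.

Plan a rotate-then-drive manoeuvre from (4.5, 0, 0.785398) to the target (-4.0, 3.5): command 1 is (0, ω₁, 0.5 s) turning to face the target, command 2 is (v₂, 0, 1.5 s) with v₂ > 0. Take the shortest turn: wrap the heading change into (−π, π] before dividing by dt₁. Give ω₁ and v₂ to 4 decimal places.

heading to target = atan2(3.5−0, -4−4.5) = 2.7510
Δθ = wrap(2.7510 − 0.7854) = 1.9656; ω₁ = Δθ/dt₁ = 3.9312
distance = √((-4−4.5)² + (3.5−0)²) = 9.1924; v₂ = distance/dt₂ = 6.1283

ω₁ = 3.9312, v₂ = 6.1283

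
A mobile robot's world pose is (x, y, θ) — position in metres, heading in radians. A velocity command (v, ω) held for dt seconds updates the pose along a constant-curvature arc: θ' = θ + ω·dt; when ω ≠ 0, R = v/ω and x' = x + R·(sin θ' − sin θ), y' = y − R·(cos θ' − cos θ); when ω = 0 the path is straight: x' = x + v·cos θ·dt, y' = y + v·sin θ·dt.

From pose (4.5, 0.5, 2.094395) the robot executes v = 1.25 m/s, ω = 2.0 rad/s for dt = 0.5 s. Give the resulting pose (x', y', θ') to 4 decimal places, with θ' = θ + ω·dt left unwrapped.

θ' = 2.0944 + 2.0·0.5 = 3.0944
R = v/ω = 1.25/2.0 = 0.6250
x' = 4.5 + 0.6250·(sin 3.0944 − sin 2.0944) = 3.9882
y' = 0.5 − 0.6250·(cos 3.0944 − cos 2.0944) = 0.8118

(3.9882, 0.8118, 3.0944)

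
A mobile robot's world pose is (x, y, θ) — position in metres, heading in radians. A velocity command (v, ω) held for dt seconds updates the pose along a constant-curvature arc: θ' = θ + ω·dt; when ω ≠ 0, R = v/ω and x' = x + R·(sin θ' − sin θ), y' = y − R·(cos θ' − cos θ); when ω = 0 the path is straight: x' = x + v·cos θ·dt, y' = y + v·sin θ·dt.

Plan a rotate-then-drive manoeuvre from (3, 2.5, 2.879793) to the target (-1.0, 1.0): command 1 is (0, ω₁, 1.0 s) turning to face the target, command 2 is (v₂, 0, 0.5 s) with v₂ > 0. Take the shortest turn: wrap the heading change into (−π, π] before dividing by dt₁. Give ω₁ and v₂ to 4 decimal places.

heading to target = atan2(1−2.5, -1−3) = -2.7828
Δθ = wrap(-2.7828 − 2.8798) = 0.6206; ω₁ = Δθ/dt₁ = 0.6206
distance = √((-1−3)² + (1−2.5)²) = 4.2720; v₂ = distance/dt₂ = 8.5440

ω₁ = 0.6206, v₂ = 8.5440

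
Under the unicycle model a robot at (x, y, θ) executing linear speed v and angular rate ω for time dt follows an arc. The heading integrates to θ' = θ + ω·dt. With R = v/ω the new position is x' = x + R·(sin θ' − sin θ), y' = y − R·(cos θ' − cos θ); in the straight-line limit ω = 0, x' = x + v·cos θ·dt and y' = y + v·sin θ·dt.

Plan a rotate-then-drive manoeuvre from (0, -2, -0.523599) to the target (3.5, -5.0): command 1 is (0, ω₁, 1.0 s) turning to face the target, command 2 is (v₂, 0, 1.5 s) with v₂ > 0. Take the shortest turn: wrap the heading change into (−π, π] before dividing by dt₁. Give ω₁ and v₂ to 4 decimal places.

ω₁ = -0.1850, v₂ = 3.0732

heading to target = atan2(-5−-2, 3.5−0) = -0.7086
Δθ = wrap(-0.7086 − -0.5236) = -0.1850; ω₁ = Δθ/dt₁ = -0.1850
distance = √((3.5−0)² + (-5−-2)²) = 4.6098; v₂ = distance/dt₂ = 3.0732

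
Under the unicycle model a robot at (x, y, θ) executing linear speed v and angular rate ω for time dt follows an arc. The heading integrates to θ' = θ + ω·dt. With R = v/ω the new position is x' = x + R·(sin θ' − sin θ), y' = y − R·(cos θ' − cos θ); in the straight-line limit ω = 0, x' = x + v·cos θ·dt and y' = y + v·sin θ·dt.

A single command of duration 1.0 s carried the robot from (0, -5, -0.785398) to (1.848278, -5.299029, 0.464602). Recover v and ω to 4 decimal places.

v = 2.0000, ω = 1.2500

Δθ = 0.464602 − -0.785398 = 1.250000
ω = Δθ/dt = 1.250000/1.0 = 1.2500
R = Δx/(sin θ' − sin θ) = 1.6000
v = R·ω = 1.6000·1.2500 = 2.0000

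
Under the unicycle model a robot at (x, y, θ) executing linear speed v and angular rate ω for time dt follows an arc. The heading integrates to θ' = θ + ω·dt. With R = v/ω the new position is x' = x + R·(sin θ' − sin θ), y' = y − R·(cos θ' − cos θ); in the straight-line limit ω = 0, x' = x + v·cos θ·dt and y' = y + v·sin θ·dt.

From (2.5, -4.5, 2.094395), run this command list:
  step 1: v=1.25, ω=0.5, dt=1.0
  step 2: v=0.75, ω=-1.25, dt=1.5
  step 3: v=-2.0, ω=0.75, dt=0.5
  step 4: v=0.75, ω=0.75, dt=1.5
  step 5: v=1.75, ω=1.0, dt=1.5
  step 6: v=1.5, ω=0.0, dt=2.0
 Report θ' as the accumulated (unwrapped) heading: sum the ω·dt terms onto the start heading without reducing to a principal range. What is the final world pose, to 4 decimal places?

(-4.0153, -3.6014, 3.7194)

step 1: θ'=2.5944 (R=2.5000) → pose (1.6357, -3.6150, 2.5944)
step 2: θ'=0.7194 (R=-0.6000) → pose (1.5525, -2.6513, 0.7194)
step 3: θ'=1.0944 (R=-2.6667) → pose (0.9399, -3.4343, 1.0944)
step 4: θ'=2.2194 (R=1.0000) → pose (0.8482, -2.3717, 2.2194)
step 5: θ'=3.7194 (R=1.7500) → pose (-1.5023, -1.9629, 3.7194)
step 6: θ'=3.7194 (straight) → pose (-4.0153, -3.6014, 3.7194)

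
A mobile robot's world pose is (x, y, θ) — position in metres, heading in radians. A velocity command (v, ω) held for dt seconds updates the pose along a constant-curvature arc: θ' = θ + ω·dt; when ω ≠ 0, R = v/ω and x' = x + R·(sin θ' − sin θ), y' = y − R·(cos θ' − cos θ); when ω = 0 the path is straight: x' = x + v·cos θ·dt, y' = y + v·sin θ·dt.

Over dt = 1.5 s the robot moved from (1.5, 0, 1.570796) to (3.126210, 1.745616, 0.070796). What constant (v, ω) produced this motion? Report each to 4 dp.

v = 1.7500, ω = -1.0000

Δθ = 0.070796 − 1.570796 = -1.500000
ω = Δθ/dt = -1.500000/1.5 = -1.0000
R = −Δy/(cos θ' − cos θ) = -1.7500
v = R·ω = -1.7500·-1.0000 = 1.7500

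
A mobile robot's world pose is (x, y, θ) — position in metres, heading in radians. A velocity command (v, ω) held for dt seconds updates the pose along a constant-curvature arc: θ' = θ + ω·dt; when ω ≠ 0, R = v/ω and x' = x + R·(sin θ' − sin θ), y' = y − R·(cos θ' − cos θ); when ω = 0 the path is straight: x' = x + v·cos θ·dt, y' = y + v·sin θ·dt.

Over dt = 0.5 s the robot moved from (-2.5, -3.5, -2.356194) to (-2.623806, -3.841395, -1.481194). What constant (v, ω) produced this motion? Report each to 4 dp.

Δθ = -1.481194 − -2.356194 = 0.875000
ω = Δθ/dt = 0.875000/0.5 = 1.7500
R = −Δy/(cos θ' − cos θ) = 0.4286
v = R·ω = 0.4286·1.7500 = 0.7500

v = 0.7500, ω = 1.7500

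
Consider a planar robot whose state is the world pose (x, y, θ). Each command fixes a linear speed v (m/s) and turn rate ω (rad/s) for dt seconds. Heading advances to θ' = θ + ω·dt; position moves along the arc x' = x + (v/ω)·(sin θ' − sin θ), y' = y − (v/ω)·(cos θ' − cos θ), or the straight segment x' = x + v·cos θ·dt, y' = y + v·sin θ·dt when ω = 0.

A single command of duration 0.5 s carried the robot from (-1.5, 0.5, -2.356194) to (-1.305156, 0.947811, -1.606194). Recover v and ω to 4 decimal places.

Δθ = -1.606194 − -2.356194 = 0.750000
ω = Δθ/dt = 0.750000/0.5 = 1.5000
R = −Δy/(cos θ' − cos θ) = -0.6667
v = R·ω = -0.6667·1.5000 = -1.0000

v = -1.0000, ω = 1.5000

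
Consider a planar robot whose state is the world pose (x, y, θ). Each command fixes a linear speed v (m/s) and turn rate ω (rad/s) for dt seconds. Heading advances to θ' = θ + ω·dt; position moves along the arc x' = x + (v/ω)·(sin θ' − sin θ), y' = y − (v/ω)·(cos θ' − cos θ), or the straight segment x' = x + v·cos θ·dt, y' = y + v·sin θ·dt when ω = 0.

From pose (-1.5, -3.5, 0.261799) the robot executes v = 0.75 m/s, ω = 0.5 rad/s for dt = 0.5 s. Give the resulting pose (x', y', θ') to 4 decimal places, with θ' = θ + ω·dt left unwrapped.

θ' = 0.2618 + 0.5·0.5 = 0.5118
R = v/ω = 0.75/0.5 = 1.5000
x' = -1.5 + 1.5000·(sin 0.5118 − sin 0.2618) = -1.1536
y' = -3.5 − 1.5000·(cos 0.5118 − cos 0.2618) = -3.3589

(-1.1536, -3.3589, 0.5118)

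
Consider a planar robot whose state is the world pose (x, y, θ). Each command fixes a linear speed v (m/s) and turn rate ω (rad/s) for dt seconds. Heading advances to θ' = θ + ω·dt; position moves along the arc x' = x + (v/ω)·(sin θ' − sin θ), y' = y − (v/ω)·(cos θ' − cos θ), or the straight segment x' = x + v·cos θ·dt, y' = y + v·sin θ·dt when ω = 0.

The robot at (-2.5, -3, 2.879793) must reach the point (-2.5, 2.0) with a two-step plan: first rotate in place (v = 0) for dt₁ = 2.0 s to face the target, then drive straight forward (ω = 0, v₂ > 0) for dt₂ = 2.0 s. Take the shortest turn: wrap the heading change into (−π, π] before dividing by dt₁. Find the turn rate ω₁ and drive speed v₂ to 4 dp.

ω₁ = -0.6545, v₂ = 2.5000

heading to target = atan2(2−-3, -2.5−-2.5) = 1.5708
Δθ = wrap(1.5708 − 2.8798) = -1.3090; ω₁ = Δθ/dt₁ = -0.6545
distance = √((-2.5−-2.5)² + (2−-3)²) = 5.0000; v₂ = distance/dt₂ = 2.5000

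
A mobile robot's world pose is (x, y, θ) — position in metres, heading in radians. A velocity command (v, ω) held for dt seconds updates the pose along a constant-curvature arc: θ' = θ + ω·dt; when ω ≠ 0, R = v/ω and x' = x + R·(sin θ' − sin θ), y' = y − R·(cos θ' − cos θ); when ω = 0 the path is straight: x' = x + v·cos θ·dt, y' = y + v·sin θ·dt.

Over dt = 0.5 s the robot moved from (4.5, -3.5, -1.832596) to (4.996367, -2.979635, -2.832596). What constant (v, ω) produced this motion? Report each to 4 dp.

Δθ = -2.832596 − -1.832596 = -1.000000
ω = Δθ/dt = -1.000000/0.5 = -2.0000
R = −Δy/(cos θ' − cos θ) = 0.7500
v = R·ω = 0.7500·-2.0000 = -1.5000

v = -1.5000, ω = -2.0000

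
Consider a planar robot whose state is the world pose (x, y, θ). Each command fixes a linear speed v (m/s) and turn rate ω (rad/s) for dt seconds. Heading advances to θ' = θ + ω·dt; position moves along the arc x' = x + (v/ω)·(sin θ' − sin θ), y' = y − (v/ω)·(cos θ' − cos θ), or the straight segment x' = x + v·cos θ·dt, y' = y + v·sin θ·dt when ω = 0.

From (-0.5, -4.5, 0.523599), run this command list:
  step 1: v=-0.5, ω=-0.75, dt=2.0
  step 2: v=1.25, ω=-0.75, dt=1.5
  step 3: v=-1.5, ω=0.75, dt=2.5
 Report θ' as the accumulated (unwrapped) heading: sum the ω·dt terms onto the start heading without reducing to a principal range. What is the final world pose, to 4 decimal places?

step 1: θ'=-0.9764 (R=0.6667) → pose (-1.3857, -4.2960, -0.9764)
step 2: θ'=-2.1014 (R=-1.6667) → pose (-1.3290, -6.0728, -2.1014)
step 3: θ'=-0.2264 (R=-2.0000) → pose (-2.6050, -3.1117, -0.2264)

(-2.6050, -3.1117, -0.2264)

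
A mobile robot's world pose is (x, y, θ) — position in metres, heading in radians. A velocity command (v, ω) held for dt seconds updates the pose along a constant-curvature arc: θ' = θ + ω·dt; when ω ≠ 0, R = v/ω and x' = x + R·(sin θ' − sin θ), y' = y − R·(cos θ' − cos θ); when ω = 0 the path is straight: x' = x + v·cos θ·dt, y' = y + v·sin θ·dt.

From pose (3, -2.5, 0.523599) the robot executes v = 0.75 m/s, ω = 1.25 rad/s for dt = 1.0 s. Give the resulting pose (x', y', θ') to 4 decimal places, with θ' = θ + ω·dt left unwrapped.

θ' = 0.5236 + 1.25·1.0 = 1.7736
R = v/ω = 0.75/1.25 = 0.6000
x' = 3 + 0.6000·(sin 1.7736 − sin 0.5236) = 3.2877
y' = -2.5 − 0.6000·(cos 1.7736 − cos 0.5236) = -1.8595

(3.2877, -1.8595, 1.7736)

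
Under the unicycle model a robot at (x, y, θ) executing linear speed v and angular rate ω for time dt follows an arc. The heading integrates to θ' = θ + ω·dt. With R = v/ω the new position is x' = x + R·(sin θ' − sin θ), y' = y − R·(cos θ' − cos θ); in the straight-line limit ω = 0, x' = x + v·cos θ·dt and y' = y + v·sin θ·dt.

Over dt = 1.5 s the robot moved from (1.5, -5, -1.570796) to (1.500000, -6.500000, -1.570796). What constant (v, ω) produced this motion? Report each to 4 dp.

v = 1.0000, ω = 0.0000

Δθ = -1.570796 − -1.570796 = 0.000000
ω = Δθ/dt = 0.000000/1.5 = 0.0000
ω = 0 → v = (Δx·cos θ + Δy·sin θ)/dt = 1.0000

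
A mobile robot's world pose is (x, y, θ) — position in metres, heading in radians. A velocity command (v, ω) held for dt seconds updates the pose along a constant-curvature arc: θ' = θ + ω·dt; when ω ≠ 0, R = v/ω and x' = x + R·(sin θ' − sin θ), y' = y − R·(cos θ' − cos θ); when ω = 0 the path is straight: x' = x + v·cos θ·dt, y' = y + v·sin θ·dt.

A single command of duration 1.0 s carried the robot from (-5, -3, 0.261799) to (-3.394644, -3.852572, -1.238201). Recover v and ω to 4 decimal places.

Δθ = -1.238201 − 0.261799 = -1.500000
ω = Δθ/dt = -1.500000/1.0 = -1.5000
R = Δx/(sin θ' − sin θ) = -1.3333
v = R·ω = -1.3333·-1.5000 = 2.0000

v = 2.0000, ω = -1.5000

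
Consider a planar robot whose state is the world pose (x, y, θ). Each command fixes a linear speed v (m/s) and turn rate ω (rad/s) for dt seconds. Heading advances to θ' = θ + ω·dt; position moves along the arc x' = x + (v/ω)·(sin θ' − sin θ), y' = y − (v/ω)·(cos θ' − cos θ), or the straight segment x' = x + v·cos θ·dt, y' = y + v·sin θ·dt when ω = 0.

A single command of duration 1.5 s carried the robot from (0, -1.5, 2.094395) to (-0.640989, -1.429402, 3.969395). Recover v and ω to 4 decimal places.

v = 0.5000, ω = 1.2500

Δθ = 3.969395 − 2.094395 = 1.875000
ω = Δθ/dt = 1.875000/1.5 = 1.2500
R = Δx/(sin θ' − sin θ) = 0.4000
v = R·ω = 0.4000·1.2500 = 0.5000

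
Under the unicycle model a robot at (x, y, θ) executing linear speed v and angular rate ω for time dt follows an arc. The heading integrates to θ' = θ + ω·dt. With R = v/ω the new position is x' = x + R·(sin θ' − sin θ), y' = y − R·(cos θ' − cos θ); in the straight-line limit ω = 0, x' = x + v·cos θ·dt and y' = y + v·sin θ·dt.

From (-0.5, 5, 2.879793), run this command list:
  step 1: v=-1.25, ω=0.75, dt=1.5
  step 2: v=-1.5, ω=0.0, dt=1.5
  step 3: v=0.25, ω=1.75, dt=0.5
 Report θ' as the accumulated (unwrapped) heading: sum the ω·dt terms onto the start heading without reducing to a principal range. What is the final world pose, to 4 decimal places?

(2.6281, 7.1197, 4.8798)

step 1: θ'=4.0048 (R=-1.6667) → pose (1.1979, 5.5265, 4.0048)
step 2: θ'=4.0048 (straight) → pose (2.6604, 7.2364, 4.0048)
step 3: θ'=4.8798 (R=0.1429) → pose (2.6281, 7.1197, 4.8798)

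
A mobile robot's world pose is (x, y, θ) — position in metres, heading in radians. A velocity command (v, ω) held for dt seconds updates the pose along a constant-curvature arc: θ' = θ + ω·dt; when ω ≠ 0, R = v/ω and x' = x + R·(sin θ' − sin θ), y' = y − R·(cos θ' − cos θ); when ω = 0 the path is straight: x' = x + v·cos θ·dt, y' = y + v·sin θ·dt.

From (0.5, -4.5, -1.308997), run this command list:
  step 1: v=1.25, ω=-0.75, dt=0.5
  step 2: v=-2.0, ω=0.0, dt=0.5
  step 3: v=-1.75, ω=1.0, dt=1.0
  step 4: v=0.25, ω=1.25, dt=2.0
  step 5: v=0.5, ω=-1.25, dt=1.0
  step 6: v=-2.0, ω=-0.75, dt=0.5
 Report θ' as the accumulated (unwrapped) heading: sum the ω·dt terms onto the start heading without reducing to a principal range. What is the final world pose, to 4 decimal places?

step 1: θ'=-1.6840 (R=-1.6667) → pose (0.5461, -5.1196, -1.6840)
step 2: θ'=-1.6840 (straight) → pose (0.6591, -4.1260, -1.6840)
step 3: θ'=-0.6840 (R=-1.7500) → pose (0.0261, -2.5720, -0.6840)
step 4: θ'=1.8160 (R=0.2000) → pose (0.3465, -2.3684, 1.8160)
step 5: θ'=0.5660 (R=-0.4000) → pose (0.5200, -1.9337, 0.5660)
step 6: θ'=0.1910 (R=2.6667) → pose (-0.4038, -2.3011, 0.1910)

(-0.4038, -2.3011, 0.1910)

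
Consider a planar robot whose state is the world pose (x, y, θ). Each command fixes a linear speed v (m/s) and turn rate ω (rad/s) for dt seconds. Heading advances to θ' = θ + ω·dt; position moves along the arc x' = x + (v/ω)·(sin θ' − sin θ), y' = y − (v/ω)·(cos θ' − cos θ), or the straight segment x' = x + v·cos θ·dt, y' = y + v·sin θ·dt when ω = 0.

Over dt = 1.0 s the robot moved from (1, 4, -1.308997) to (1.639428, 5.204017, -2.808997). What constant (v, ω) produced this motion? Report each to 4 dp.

v = -1.5000, ω = -1.5000

Δθ = -2.808997 − -1.308997 = -1.500000
ω = Δθ/dt = -1.500000/1.0 = -1.5000
R = −Δy/(cos θ' − cos θ) = 1.0000
v = R·ω = 1.0000·-1.5000 = -1.5000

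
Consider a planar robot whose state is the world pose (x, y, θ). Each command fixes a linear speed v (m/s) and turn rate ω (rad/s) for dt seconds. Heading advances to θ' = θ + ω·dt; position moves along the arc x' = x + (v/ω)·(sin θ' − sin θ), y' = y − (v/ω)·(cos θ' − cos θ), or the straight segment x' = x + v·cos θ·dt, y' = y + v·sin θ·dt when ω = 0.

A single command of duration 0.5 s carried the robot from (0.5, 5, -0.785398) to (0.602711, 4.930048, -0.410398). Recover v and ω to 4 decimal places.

v = 0.2500, ω = 0.7500

Δθ = -0.410398 − -0.785398 = 0.375000
ω = Δθ/dt = 0.375000/0.5 = 0.7500
R = Δx/(sin θ' − sin θ) = 0.3333
v = R·ω = 0.3333·0.7500 = 0.2500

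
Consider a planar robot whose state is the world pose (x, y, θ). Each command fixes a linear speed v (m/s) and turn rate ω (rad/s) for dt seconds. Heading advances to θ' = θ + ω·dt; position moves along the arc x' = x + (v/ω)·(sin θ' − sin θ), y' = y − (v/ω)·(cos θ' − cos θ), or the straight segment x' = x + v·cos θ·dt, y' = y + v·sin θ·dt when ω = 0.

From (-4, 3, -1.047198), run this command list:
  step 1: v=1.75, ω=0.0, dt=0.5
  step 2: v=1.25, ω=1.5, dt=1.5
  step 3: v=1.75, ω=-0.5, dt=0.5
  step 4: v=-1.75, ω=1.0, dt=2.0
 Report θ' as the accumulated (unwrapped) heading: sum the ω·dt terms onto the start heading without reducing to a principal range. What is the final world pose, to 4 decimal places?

step 1: θ'=-1.0472 (straight) → pose (-3.5625, 2.2422, -1.0472)
step 2: θ'=1.2028 (R=0.8333) → pose (-2.0633, 2.3591, 1.2028)
step 3: θ'=0.9528 (R=-3.5000) → pose (-1.6502, 3.1279, 0.9528)
step 4: θ'=2.9528 (R=-1.7500) → pose (-0.5523, 0.3950, 2.9528)

(-0.5523, 0.3950, 2.9528)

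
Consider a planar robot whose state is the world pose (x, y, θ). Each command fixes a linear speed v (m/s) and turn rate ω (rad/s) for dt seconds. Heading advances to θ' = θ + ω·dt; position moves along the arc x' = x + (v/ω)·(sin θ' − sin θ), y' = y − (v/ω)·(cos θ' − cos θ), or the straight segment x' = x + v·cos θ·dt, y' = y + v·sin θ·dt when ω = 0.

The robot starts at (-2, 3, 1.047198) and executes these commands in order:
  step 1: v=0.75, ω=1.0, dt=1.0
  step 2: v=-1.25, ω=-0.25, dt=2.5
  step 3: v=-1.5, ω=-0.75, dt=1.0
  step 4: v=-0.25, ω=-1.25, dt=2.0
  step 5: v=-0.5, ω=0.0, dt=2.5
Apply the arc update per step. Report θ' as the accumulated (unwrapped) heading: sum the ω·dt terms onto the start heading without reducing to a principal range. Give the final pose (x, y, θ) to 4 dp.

step 1: θ'=2.0472 (R=0.7500) → pose (-1.9830, 3.7189, 2.0472)
step 2: θ'=1.4222 (R=5.0000) → pose (-1.4814, 0.6858, 1.4222)
step 3: θ'=0.6722 (R=2.0000) → pose (-2.2139, -0.5831, 0.6722)
step 4: θ'=-1.8278 (R=0.2000) → pose (-2.5319, -0.3757, -1.8278)
step 5: θ'=-1.8278 (straight) → pose (-2.2142, 0.8332, -1.8278)

(-2.2142, 0.8332, -1.8278)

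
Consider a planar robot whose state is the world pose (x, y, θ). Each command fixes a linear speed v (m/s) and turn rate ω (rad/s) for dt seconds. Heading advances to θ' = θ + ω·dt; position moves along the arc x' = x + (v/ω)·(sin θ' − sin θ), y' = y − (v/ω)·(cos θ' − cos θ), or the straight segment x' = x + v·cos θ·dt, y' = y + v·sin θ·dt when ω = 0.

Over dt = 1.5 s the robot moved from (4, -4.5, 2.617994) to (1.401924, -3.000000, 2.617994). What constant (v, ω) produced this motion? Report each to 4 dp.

Δθ = 2.617994 − 2.617994 = 0.000000
ω = Δθ/dt = 0.000000/1.5 = 0.0000
ω = 0 → v = (Δx·cos θ + Δy·sin θ)/dt = 2.0000

v = 2.0000, ω = 0.0000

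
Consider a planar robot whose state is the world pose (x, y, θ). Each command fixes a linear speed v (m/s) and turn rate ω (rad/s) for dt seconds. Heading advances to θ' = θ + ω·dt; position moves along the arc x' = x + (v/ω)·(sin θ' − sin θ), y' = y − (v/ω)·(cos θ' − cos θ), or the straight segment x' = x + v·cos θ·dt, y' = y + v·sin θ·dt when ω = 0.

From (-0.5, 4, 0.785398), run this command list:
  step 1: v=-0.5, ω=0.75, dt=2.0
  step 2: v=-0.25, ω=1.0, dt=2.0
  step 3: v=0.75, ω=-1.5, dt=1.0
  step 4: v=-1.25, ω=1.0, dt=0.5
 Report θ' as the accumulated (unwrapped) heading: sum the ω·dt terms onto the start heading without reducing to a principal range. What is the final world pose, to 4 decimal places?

(-0.1302, 2.8249, 3.2854)

step 1: θ'=2.2854 (R=-0.6667) → pose (-0.5322, 3.0917, 2.2854)
step 2: θ'=4.2854 (R=-0.2500) → pose (-0.1158, 3.1520, 4.2854)
step 3: θ'=2.7854 (R=-0.5000) → pose (-0.7452, 2.8905, 2.7854)
step 4: θ'=3.2854 (R=-1.2500) → pose (-0.1302, 2.8249, 3.2854)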